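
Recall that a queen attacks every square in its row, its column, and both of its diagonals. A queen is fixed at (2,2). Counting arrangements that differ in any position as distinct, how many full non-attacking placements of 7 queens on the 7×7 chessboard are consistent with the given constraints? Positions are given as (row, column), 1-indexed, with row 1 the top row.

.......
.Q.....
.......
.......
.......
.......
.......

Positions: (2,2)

4

Branch on row 1: col 4 → 1; col 5 → 1; col 6 → 1; col 7 → 1.
Sum: 1 + 1 + 1 + 1 = 4.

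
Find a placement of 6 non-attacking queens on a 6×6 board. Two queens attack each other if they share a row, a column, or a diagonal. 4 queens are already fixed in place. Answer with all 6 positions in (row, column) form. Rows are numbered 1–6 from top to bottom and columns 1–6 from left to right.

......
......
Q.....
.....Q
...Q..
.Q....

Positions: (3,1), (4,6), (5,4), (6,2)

Row 1: attacked by (3,1)→{1,3}; (4,6)→{3,6}; (5,4)→{4}; (6,2)→{2}. Safe: 5. Place at column 5.
Row 2: attacked by (1,5)→{4,5,6}; (3,1)→{1,2}; (4,6)→{4,6}; (5,4)→{1,4}; (6,2)→{2,6}. Safe: 3. Place at column 3.
Columns [5, 3, 1, 6, 4, 2], r−c [-4, -1, 2, -2, 1, 4], r+c [6, 5, 4, 10, 9, 8] are all distinct, so no two queens attack.

(1,5) (2,3) (3,1) (4,6) (5,4) (6,2)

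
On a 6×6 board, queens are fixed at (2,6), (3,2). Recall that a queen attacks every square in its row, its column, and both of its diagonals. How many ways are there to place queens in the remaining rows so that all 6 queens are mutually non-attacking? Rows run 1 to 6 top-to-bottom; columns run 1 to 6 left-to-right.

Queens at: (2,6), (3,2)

Branch on row 1: col 1 → 0; col 3 → 1.
Sum: 0 + 1 = 1.

1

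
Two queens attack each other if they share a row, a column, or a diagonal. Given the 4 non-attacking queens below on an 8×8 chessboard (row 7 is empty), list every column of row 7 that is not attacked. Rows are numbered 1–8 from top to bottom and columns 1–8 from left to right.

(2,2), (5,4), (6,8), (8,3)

(2,2) attacks row 7 at column 2 and diagonals 7.
(5,4) attacks row 7 at column 4 and diagonals 2, 6.
(6,8) attacks row 7 at column 8 and diagonals 7.
(8,3) attacks row 7 at column 3 and diagonals 2, 4.
Attacked columns: {2, 3, 4, 6, 7, 8}. Safe: {1, 5}.

columns 1, 5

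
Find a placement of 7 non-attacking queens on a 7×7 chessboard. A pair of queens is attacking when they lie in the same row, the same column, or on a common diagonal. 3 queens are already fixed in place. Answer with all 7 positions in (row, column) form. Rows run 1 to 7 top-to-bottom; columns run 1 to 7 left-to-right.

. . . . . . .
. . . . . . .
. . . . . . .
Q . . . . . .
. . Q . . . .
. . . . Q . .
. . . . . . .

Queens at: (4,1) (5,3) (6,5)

(1,6) (2,4) (3,7) (4,1) (5,3) (6,5) (7,2)

Row 1: attacked by (4,1)→{1,4}; (5,3)→{3,7}; (6,5)→{5}. Safe: 2, 6. Place at column 6.
Row 2: attacked by (1,6)→{5,6,7}; (4,1)→{1,3}; (5,3)→{3,6}; (6,5)→{1,5}. Safe: 2, 4. Place at column 4.
Row 3: attacked by (1,6)→{4,6}; (2,4)→{3,4,5}; (4,1)→{1,2}; (5,3)→{1,3,5}; (6,5)→{2,5}. Safe: 7. Place at column 7.
Row 7: attacked by (1,6)→{6}; (2,4)→{4}; (3,7)→{3,7}; (4,1)→{1,4}; (5,3)→{1,3,5}; (6,5)→{4,5,6}. Safe: 2. Place at column 2.
Columns [6, 4, 7, 1, 3, 5, 2], r−c [-5, -2, -4, 3, 2, 1, 5], r+c [7, 6, 10, 5, 8, 11, 9] are all distinct, so no two queens attack.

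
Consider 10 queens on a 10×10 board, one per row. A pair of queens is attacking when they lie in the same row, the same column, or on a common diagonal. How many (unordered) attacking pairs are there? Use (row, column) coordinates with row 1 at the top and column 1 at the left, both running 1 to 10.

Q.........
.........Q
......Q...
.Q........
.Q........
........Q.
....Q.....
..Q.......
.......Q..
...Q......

Same column: (4,2)–(5,2) (column 2).
Same diagonal: (2,10)–(7,5) (|2−7| = |10−5| = 5); (4,2)–(7,5) (|4−7| = |2−5| = 3).
Total attacking pairs: 3.

3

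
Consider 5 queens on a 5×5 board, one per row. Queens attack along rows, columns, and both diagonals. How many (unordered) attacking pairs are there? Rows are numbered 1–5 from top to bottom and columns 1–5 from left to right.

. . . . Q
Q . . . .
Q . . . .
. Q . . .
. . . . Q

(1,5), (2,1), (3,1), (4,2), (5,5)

Same column: (1,5)–(5,5) (column 5); (2,1)–(3,1) (column 1).
Same diagonal: (1,5)–(4,2) (|1−4| = |5−2| = 3); (3,1)–(4,2) (|3−4| = |1−2| = 1).
Total attacking pairs: 4.

4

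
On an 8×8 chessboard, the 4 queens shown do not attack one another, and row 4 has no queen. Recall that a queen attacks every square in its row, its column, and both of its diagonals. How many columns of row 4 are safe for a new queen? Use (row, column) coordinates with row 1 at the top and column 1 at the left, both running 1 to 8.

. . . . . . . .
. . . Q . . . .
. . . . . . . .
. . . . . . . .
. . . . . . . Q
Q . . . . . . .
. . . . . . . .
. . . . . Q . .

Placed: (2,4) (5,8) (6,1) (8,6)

(2,4) attacks row 4 at column 4 and diagonals 2, 6.
(5,8) attacks row 4 at column 8 and diagonals 7.
(6,1) attacks row 4 at column 1 and diagonals 3.
(8,6) attacks row 4 at column 6 and diagonals 2.
Attacked columns: {1, 2, 3, 4, 6, 7, 8}. Safe: {5}.

1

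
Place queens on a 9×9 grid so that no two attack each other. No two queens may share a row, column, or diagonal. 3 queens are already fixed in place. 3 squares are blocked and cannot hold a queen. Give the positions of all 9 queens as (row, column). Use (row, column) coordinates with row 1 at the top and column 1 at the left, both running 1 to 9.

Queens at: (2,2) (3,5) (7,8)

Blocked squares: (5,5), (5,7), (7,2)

(1,6) (2,2) (3,5) (4,7) (5,9) (6,3) (7,8) (8,4) (9,1)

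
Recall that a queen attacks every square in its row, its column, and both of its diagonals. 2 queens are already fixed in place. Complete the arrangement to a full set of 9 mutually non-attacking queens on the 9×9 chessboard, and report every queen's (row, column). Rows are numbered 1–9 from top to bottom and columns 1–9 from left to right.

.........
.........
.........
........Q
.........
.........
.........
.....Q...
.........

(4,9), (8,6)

Row 1: attacked by (4,9)→{6,9}; (8,6)→{6}. Safe: 1, 2, 3, 4, 5, 7, 8. Place at column 5.
Row 2: attacked by (1,5)→{4,5,6}; (4,9)→{7,9}; (8,6)→{6}. Safe: 1, 2, 3, 8. Place at column 8.
Row 3: attacked by (1,5)→{3,5,7}; (2,8)→{7,8,9}; (4,9)→{8,9}; (8,6)→{1,6}. Safe: 2, 4. Place at column 4.
Row 5: attacked by (1,5)→{1,5,9}; (2,8)→{5,8}; (3,4)→{2,4,6}; (4,9)→{8,9}; (8,6)→{3,6,9}. Safe: 7. Place at column 7.
Row 6: attacked by (1,5)→{5}; (2,8)→{4,8}; (3,4)→{1,4,7}; (4,9)→{7,9}; (5,7)→{6,7,8}; (8,6)→{4,6,8}. Safe: 2, 3. Place at column 3.
Row 7: attacked by (1,5)→{5}; (2,8)→{3,8}; (3,4)→{4,8}; (4,9)→{6,9}; (5,7)→{5,7,9}; (6,3)→{2,3,4}; (8,6)→{5,6,7}. Safe: 1. Place at column 1.
Row 9: attacked by (1,5)→{5}; (2,8)→{1,8}; (3,4)→{4}; (4,9)→{4,9}; (5,7)→{3,7}; (6,3)→{3,6}; (7,1)→{1,3}; (8,6)→{5,6,7}. Safe: 2. Place at column 2.
Columns [5, 8, 4, 9, 7, 3, 1, 6, 2], r−c [-4, -6, -1, -5, -2, 3, 6, 2, 7], r+c [6, 10, 7, 13, 12, 9, 8, 14, 11] are all distinct, so no two queens attack.

(1,5) (2,8) (3,4) (4,9) (5,7) (6,3) (7,1) (8,6) (9,2)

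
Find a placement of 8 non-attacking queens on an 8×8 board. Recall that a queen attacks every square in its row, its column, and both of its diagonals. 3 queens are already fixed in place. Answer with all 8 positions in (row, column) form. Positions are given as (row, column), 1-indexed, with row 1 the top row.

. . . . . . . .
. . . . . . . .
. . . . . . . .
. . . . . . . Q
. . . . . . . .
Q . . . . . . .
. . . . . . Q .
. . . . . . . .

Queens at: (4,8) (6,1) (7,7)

(1,2) (2,4) (3,6) (4,8) (5,3) (6,1) (7,7) (8,5)

Row 1: attacked by (4,8)→{5,8}; (6,1)→{1,6}; (7,7)→{1,7}. Safe: 2, 3, 4. Place at column 2.
Row 2: attacked by (1,2)→{1,2,3}; (4,8)→{6,8}; (6,1)→{1,5}; (7,7)→{2,7}. Safe: 4. Place at column 4.
Row 3: attacked by (1,2)→{2,4}; (2,4)→{3,4,5}; (4,8)→{7,8}; (6,1)→{1,4}; (7,7)→{3,7}. Safe: 6. Place at column 6.
Row 5: attacked by (1,2)→{2,6}; (2,4)→{1,4,7}; (3,6)→{4,6,8}; (4,8)→{7,8}; (6,1)→{1,2}; (7,7)→{5,7}. Safe: 3. Place at column 3.
Row 8: attacked by (1,2)→{2}; (2,4)→{4}; (3,6)→{1,6}; (4,8)→{4,8}; (5,3)→{3,6}; (6,1)→{1,3}; (7,7)→{6,7,8}. Safe: 5. Place at column 5.
Columns [2, 4, 6, 8, 3, 1, 7, 5], r−c [-1, -2, -3, -4, 2, 5, 0, 3], r+c [3, 6, 9, 12, 8, 7, 14, 13] are all distinct, so no two queens attack.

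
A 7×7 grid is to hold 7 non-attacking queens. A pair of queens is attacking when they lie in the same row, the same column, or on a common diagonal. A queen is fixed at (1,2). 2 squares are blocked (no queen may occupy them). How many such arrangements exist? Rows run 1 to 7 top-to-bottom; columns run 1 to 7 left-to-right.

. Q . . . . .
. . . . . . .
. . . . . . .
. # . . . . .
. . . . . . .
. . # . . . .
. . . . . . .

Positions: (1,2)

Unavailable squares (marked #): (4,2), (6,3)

Branch on row 2: col 4 → 1; col 5 → 1; col 6 → 1; col 7 → 1.
Sum: 1 + 1 + 1 + 1 = 4.

4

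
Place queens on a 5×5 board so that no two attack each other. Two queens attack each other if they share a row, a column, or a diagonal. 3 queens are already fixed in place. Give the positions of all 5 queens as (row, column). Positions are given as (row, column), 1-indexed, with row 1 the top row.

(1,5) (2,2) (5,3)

(1,5) (2,2) (3,4) (4,1) (5,3)

Row 3: attacked by (1,5)→{3,5}; (2,2)→{1,2,3}; (5,3)→{1,3,5}. Safe: 4. Place at column 4.
Row 4: attacked by (1,5)→{2,5}; (2,2)→{2,4}; (3,4)→{3,4,5}; (5,3)→{2,3,4}. Safe: 1. Place at column 1.
Columns [5, 2, 4, 1, 3], r−c [-4, 0, -1, 3, 2], r+c [6, 4, 7, 5, 8] are all distinct, so no two queens attack.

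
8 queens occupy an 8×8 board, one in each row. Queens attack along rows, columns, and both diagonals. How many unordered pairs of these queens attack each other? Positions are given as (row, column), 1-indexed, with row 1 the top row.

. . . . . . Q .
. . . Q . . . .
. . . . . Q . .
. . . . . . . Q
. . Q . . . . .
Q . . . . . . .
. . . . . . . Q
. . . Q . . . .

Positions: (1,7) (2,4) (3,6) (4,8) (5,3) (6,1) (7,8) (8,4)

4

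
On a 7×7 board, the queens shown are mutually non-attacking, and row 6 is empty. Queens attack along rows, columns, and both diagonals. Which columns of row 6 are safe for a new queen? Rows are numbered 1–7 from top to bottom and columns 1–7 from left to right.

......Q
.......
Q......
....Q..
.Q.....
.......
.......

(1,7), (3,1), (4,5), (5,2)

(1,7) attacks row 6 at column 7 and diagonals 2.
(3,1) attacks row 6 at column 1 and diagonals 4.
(4,5) attacks row 6 at column 5 and diagonals 3, 7.
(5,2) attacks row 6 at column 2 and diagonals 1, 3.
Attacked columns: {1, 2, 3, 4, 5, 7}. Safe: {6}.

columns 6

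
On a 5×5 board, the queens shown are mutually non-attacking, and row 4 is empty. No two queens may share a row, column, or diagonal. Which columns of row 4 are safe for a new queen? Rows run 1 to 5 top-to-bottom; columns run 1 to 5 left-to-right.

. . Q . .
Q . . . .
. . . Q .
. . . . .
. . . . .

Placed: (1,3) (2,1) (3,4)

columns 2

(1,3) attacks row 4 at column 3.
(2,1) attacks row 4 at column 1 and diagonals 3.
(3,4) attacks row 4 at column 4 and diagonals 3, 5.
Attacked columns: {1, 3, 4, 5}. Safe: {2}.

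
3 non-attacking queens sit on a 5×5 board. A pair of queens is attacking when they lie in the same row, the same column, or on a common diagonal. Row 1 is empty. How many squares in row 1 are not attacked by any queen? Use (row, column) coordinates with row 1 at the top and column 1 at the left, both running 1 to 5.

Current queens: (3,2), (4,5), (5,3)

1

(3,2) attacks row 1 at column 2 and diagonals 4.
(4,5) attacks row 1 at column 5 and diagonals 2.
(5,3) attacks row 1 at column 3.
Attacked columns: {2, 3, 4, 5}. Safe: {1}.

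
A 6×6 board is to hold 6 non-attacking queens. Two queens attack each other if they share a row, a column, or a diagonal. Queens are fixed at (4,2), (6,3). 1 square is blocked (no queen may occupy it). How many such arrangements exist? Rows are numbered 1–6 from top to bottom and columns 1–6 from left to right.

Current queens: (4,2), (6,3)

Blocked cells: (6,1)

Branch on row 1: col 1 → 0; col 4 → 1; col 6 → 0.
Sum: 0 + 1 + 0 = 1.

1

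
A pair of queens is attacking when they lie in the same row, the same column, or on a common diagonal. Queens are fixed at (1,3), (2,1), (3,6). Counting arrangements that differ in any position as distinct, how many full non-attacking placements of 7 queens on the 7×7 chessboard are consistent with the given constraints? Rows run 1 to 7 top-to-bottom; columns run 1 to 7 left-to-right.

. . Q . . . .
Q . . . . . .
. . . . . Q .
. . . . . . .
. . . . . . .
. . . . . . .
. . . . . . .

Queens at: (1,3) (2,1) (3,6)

2

Branch on row 4: col 2 → 1; col 4 → 1.
Sum: 1 + 1 = 2.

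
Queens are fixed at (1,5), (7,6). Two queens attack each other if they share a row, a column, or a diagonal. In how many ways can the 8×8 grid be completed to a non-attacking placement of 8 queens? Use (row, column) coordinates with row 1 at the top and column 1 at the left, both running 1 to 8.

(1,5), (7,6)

6

Branch on row 2: col 2 → 1; col 3 → 2; col 7 → 2; col 8 → 1.
Sum: 1 + 2 + 2 + 1 = 6.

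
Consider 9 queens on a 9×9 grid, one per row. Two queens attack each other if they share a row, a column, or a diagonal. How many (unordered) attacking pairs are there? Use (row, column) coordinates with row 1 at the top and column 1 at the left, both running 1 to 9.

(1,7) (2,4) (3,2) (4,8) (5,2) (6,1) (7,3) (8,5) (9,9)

3

Same column: (3,2)–(5,2) (column 2).
Same diagonal: (5,2)–(6,1) (|5−6| = |2−1| = 1); (5,2)–(8,5) (|5−8| = |2−5| = 3).
Total attacking pairs: 3.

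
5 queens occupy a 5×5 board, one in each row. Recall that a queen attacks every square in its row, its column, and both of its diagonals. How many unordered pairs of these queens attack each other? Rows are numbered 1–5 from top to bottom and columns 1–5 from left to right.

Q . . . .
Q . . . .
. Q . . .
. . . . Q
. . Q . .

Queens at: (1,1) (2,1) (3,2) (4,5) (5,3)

2

Same column: (1,1)–(2,1) (column 1).
Same diagonal: (2,1)–(3,2) (|2−3| = |1−2| = 1).
Total attacking pairs: 2.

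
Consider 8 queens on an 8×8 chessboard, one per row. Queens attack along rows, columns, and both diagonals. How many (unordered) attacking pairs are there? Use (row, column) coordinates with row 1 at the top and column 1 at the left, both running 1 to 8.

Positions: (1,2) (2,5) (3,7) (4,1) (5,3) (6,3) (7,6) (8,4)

Same column: (5,3)–(6,3) (column 3).
Same diagonal: (4,1)–(6,3) (|4−6| = |1−3| = 2).
Total attacking pairs: 2.

2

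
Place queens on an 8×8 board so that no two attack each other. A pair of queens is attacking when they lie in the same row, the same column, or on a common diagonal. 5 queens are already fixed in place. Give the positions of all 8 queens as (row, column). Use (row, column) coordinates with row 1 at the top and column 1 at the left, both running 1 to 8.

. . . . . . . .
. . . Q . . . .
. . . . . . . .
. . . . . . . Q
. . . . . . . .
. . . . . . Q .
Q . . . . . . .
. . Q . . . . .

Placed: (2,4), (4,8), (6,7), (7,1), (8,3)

Row 1: attacked by (2,4)→{3,4,5}; (4,8)→{5,8}; (6,7)→{2,7}; (7,1)→{1,7}; (8,3)→{3}. Safe: 6. Place at column 6.
Row 3: attacked by (1,6)→{4,6,8}; (2,4)→{3,4,5}; (4,8)→{7,8}; (6,7)→{4,7}; (7,1)→{1,5}; (8,3)→{3,8}. Safe: 2. Place at column 2.
Row 5: attacked by (1,6)→{2,6}; (2,4)→{1,4,7}; (3,2)→{2,4}; (4,8)→{7,8}; (6,7)→{6,7,8}; (7,1)→{1,3}; (8,3)→{3,6}. Safe: 5. Place at column 5.
Columns [6, 4, 2, 8, 5, 7, 1, 3], r−c [-5, -2, 1, -4, 0, -1, 6, 5], r+c [7, 6, 5, 12, 10, 13, 8, 11] are all distinct, so no two queens attack.

(1,6) (2,4) (3,2) (4,8) (5,5) (6,7) (7,1) (8,3)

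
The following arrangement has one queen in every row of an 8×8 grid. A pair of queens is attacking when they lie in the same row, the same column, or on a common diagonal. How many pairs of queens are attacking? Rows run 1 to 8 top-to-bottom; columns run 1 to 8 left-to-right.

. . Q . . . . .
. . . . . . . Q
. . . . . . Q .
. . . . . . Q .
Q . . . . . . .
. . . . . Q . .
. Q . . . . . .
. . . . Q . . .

Same column: (3,7)–(4,7) (column 7).
Same diagonal: (2,8)–(3,7) (|2−3| = |8−7| = 1).
Total attacking pairs: 2.

2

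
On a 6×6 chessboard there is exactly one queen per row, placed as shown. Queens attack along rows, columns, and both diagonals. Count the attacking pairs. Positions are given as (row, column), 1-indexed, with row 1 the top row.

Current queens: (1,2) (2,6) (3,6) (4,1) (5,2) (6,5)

Same column: (1,2)–(5,2) (column 2); (2,6)–(3,6) (column 6).
Same diagonal: (4,1)–(5,2) (|4−5| = |1−2| = 1).
Total attacking pairs: 3.

3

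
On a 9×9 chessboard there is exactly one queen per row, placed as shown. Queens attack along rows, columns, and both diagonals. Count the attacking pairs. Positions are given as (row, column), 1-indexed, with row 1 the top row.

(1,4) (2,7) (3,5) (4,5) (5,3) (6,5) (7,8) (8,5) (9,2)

Same column: (3,5)–(4,5) (column 5); (3,5)–(6,5) (column 5); (3,5)–(8,5) (column 5); (4,5)–(6,5) (column 5); (4,5)–(8,5) (column 5); (6,5)–(8,5) (column 5).
Same diagonal: (2,7)–(4,5) (|2−4| = |7−5| = 2); (3,5)–(5,3) (|3−5| = |5−3| = 2); (4,5)–(7,8) (|4−7| = |5−8| = 3); (6,5)–(9,2) (|6−9| = |5−2| = 3).
Total attacking pairs: 10.

10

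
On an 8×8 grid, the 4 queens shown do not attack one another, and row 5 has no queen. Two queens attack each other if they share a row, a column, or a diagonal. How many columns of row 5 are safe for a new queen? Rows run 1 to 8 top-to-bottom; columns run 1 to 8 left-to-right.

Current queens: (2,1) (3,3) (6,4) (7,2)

3

(2,1) attacks row 5 at column 1 and diagonals 4.
(3,3) attacks row 5 at column 3 and diagonals 1, 5.
(6,4) attacks row 5 at column 4 and diagonals 3, 5.
(7,2) attacks row 5 at column 2 and diagonals 4.
Attacked columns: {1, 2, 3, 4, 5}. Safe: {6, 7, 8}.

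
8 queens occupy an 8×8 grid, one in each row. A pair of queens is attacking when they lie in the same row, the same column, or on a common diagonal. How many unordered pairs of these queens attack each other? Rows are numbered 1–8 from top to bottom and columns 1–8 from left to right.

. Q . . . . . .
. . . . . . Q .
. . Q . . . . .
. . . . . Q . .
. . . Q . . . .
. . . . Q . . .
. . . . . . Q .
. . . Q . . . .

Same column: (2,7)–(7,7) (column 7); (5,4)–(8,4) (column 4).
Same diagonal: (2,7)–(5,4) (|2−5| = |7−4| = 3); (3,3)–(7,7) (|3−7| = |3−7| = 4); (5,4)–(6,5) (|5−6| = |4−5| = 1).
Total attacking pairs: 5.

5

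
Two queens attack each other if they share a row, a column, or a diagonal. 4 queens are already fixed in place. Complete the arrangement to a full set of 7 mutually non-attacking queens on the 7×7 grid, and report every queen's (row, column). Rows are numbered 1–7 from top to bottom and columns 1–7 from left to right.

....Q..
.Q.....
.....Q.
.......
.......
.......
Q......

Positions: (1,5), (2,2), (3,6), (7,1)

Row 4: attacked by (1,5)→{2,5}; (2,2)→{2,4}; (3,6)→{5,6,7}; (7,1)→{1,4}. Safe: 3. Place at column 3.
Row 5: attacked by (1,5)→{1,5}; (2,2)→{2,5}; (3,6)→{4,6}; (4,3)→{2,3,4}; (7,1)→{1,3}. Safe: 7. Place at column 7.
Row 6: attacked by (1,5)→{5}; (2,2)→{2,6}; (3,6)→{3,6}; (4,3)→{1,3,5}; (5,7)→{6,7}; (7,1)→{1,2}. Safe: 4. Place at column 4.
Columns [5, 2, 6, 3, 7, 4, 1], r−c [-4, 0, -3, 1, -2, 2, 6], r+c [6, 4, 9, 7, 12, 10, 8] are all distinct, so no two queens attack.

(1,5) (2,2) (3,6) (4,3) (5,7) (6,4) (7,1)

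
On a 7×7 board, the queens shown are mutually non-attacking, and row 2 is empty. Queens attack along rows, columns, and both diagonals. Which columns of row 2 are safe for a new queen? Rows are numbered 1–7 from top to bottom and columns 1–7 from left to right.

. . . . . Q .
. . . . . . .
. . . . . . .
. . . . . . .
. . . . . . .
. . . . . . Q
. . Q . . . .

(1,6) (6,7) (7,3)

columns 1, 2, 4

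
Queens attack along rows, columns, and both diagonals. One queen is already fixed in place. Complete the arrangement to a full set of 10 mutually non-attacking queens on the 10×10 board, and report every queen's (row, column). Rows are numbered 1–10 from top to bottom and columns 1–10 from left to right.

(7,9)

(1,2) (2,5) (3,8) (4,10) (5,3) (6,6) (7,9) (8,1) (9,4) (10,7)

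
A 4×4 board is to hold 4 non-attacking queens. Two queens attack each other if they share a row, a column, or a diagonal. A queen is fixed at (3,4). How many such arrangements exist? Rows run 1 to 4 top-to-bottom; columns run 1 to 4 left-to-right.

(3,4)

Branch on row 1: col 1 → 0; col 3 → 1.
Sum: 0 + 1 = 1.

1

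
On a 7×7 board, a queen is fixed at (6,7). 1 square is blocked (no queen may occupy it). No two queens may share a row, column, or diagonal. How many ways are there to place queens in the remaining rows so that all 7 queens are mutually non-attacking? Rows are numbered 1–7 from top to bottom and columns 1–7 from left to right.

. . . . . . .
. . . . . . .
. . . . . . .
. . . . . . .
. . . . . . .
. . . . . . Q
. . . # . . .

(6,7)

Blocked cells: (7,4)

5

Branch on row 1: col 1 → 0; col 3 → 1; col 4 → 2; col 5 → 1; col 6 → 1.
Sum: 0 + 1 + 2 + 1 + 1 = 5.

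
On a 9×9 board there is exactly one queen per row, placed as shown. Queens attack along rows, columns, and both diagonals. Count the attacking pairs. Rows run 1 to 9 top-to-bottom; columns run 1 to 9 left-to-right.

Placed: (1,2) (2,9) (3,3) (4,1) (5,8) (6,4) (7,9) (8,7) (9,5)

Same column: (2,9)–(7,9) (column 9).
Total attacking pairs: 1.

1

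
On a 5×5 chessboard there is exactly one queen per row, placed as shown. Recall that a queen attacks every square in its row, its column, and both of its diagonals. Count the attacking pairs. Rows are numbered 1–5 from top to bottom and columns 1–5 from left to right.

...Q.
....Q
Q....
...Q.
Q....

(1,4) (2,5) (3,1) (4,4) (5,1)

Same column: (1,4)–(4,4) (column 4); (3,1)–(5,1) (column 1).
Same diagonal: (1,4)–(2,5) (|1−2| = |4−5| = 1).
Total attacking pairs: 3.

3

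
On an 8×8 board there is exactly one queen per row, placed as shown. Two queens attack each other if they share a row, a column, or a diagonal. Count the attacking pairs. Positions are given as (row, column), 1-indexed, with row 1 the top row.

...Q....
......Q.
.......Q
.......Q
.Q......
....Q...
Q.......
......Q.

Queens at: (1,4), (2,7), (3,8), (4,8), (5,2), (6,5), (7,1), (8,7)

Same column: (2,7)–(8,7) (column 7); (3,8)–(4,8) (column 8).
Same diagonal: (2,7)–(3,8) (|2−3| = |7−8| = 1); (3,8)–(6,5) (|3−6| = |8−5| = 3); (6,5)–(8,7) (|6−8| = |5−7| = 2).
Total attacking pairs: 5.

5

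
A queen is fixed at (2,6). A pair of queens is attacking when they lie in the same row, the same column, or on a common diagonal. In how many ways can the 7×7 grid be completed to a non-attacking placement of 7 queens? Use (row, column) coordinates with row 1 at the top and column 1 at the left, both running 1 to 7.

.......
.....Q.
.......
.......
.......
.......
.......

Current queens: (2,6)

Branch on row 1: col 1 → 1; col 2 → 1; col 3 → 1; col 4 → 1.
Sum: 1 + 1 + 1 + 1 = 4.

4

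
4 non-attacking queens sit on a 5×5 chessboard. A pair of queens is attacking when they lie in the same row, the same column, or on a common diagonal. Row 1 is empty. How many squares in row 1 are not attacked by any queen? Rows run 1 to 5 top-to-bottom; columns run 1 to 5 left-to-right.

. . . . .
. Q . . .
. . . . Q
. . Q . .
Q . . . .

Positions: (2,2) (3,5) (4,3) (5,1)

1

(2,2) attacks row 1 at column 2 and diagonals 1, 3.
(3,5) attacks row 1 at column 5 and diagonals 3.
(4,3) attacks row 1 at column 3.
(5,1) attacks row 1 at column 1 and diagonals 5.
Attacked columns: {1, 2, 3, 5}. Safe: {4}.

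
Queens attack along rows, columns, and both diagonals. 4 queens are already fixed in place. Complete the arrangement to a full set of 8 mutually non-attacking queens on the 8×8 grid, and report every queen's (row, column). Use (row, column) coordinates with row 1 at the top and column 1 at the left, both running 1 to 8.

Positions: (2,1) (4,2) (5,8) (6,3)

(1,6) (2,1) (3,5) (4,2) (5,8) (6,3) (7,7) (8,4)

Row 1: attacked by (2,1)→{1,2}; (4,2)→{2,5}; (5,8)→{4,8}; (6,3)→{3,8}. Safe: 6, 7. Place at column 6.
Row 3: attacked by (1,6)→{4,6,8}; (2,1)→{1,2}; (4,2)→{1,2,3}; (5,8)→{6,8}; (6,3)→{3,6}. Safe: 5, 7. Place at column 5.
Row 7: attacked by (1,6)→{6}; (2,1)→{1,6}; (3,5)→{1,5}; (4,2)→{2,5}; (5,8)→{6,8}; (6,3)→{2,3,4}. Safe: 7. Place at column 7.
Row 8: attacked by (1,6)→{6}; (2,1)→{1,7}; (3,5)→{5}; (4,2)→{2,6}; (5,8)→{5,8}; (6,3)→{1,3,5}; (7,7)→{6,7,8}. Safe: 4. Place at column 4.
Columns [6, 1, 5, 2, 8, 3, 7, 4], r−c [-5, 1, -2, 2, -3, 3, 0, 4], r+c [7, 3, 8, 6, 13, 9, 14, 12] are all distinct, so no two queens attack.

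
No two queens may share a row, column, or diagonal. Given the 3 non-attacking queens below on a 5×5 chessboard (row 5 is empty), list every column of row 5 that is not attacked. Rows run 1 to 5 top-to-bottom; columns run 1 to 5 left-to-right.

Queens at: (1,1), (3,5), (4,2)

(1,1) attacks row 5 at column 1 and diagonals 5.
(3,5) attacks row 5 at column 5 and diagonals 3.
(4,2) attacks row 5 at column 2 and diagonals 1, 3.
Attacked columns: {1, 2, 3, 5}. Safe: {4}.

columns 4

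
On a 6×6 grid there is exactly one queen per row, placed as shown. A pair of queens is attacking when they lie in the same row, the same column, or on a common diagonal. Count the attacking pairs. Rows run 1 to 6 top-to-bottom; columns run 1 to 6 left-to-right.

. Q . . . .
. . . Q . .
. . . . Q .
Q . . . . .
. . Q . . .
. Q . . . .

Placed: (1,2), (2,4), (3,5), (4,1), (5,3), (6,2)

Same column: (1,2)–(6,2) (column 2).
Same diagonal: (2,4)–(3,5) (|2−3| = |4−5| = 1); (3,5)–(5,3) (|3−5| = |5−3| = 2); (3,5)–(6,2) (|3−6| = |5−2| = 3); (5,3)–(6,2) (|5−6| = |3−2| = 1).
Total attacking pairs: 5.

5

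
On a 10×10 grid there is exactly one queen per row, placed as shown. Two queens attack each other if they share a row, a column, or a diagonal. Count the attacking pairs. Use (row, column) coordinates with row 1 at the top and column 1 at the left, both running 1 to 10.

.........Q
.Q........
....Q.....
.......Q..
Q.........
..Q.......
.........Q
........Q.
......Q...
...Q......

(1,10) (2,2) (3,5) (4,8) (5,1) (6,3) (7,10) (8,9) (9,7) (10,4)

2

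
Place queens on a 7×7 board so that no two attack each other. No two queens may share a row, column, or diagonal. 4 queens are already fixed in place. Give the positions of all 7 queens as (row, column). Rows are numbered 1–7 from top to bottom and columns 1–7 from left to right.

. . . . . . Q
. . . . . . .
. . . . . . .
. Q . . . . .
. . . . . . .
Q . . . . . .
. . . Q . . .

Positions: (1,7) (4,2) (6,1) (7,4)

(1,7) (2,3) (3,6) (4,2) (5,5) (6,1) (7,4)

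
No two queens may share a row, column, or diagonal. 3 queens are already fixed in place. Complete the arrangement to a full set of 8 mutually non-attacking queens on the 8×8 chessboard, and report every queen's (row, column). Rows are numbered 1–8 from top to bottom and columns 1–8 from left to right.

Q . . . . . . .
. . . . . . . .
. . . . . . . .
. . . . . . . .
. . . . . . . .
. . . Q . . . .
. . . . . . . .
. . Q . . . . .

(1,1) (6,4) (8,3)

Row 2: attacked by (1,1)→{1,2}; (6,4)→{4,8}; (8,3)→{3}. Safe: 5, 6, 7. Place at column 7.
Row 3: attacked by (1,1)→{1,3}; (2,7)→{6,7,8}; (6,4)→{1,4,7}; (8,3)→{3,8}. Safe: 2, 5. Place at column 5.
Row 4: attacked by (1,1)→{1,4}; (2,7)→{5,7}; (3,5)→{4,5,6}; (6,4)→{2,4,6}; (8,3)→{3,7}. Safe: 8. Place at column 8.
Row 5: attacked by (1,1)→{1,5}; (2,7)→{4,7}; (3,5)→{3,5,7}; (4,8)→{7,8}; (6,4)→{3,4,5}; (8,3)→{3,6}. Safe: 2. Place at column 2.
Row 7: attacked by (1,1)→{1,7}; (2,7)→{2,7}; (3,5)→{1,5}; (4,8)→{5,8}; (5,2)→{2,4}; (6,4)→{3,4,5}; (8,3)→{2,3,4}. Safe: 6. Place at column 6.
Columns [1, 7, 5, 8, 2, 4, 6, 3], r−c [0, -5, -2, -4, 3, 2, 1, 5], r+c [2, 9, 8, 12, 7, 10, 13, 11] are all distinct, so no two queens attack.

(1,1) (2,7) (3,5) (4,8) (5,2) (6,4) (7,6) (8,3)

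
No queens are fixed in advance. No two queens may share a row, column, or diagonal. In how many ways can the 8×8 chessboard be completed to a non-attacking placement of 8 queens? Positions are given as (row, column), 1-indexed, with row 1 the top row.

Branch on row 1: col 1 → 4; col 2 → 8; col 3 → 16; col 4 → 18; col 5 → 18; col 6 → 16; col 7 → 8; col 8 → 4.
Sum: 4 + 8 + 16 + 18 + 18 + 16 + 8 + 4 = 92.
(This is the classic 8-queens count.)

92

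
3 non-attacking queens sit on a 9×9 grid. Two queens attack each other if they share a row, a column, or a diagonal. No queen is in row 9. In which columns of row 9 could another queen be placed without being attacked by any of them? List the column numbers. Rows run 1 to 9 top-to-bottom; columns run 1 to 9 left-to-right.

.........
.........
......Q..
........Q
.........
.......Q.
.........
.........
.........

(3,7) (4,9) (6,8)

(3,7) attacks row 9 at column 7 and diagonals 1.
(4,9) attacks row 9 at column 9 and diagonals 4.
(6,8) attacks row 9 at column 8 and diagonals 5.
Attacked columns: {1, 4, 5, 7, 8, 9}. Safe: {2, 3, 6}.

columns 2, 3, 6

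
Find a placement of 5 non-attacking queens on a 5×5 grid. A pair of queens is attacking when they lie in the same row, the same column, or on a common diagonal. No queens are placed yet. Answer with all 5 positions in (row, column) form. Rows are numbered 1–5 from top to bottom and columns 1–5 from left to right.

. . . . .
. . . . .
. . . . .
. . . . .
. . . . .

(1,1) (2,3) (3,5) (4,2) (5,4)

Row 1: Safe: 1, 2, 3, 4, 5. Place at column 1.
Row 2: attacked by (1,1)→{1,2}. Safe: 3, 4, 5. Place at column 3.
Row 3: attacked by (1,1)→{1,3}; (2,3)→{2,3,4}. Safe: 5. Place at column 5.
Row 4: attacked by (1,1)→{1,4}; (2,3)→{1,3,5}; (3,5)→{4,5}. Safe: 2. Place at column 2.
Row 5: attacked by (1,1)→{1,5}; (2,3)→{3}; (3,5)→{3,5}; (4,2)→{1,2,3}. Safe: 4. Place at column 4.
Columns [1, 3, 5, 2, 4], r−c [0, -1, -2, 2, 1], r+c [2, 5, 8, 6, 9] are all distinct, so no two queens attack.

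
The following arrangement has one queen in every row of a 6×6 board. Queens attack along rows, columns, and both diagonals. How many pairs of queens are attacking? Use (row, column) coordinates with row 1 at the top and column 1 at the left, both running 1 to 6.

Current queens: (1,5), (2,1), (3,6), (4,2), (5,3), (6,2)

4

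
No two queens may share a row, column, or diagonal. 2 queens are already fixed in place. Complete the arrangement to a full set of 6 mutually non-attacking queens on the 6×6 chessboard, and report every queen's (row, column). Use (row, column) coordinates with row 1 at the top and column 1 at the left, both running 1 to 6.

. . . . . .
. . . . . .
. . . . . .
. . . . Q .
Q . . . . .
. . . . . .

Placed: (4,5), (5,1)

(1,3) (2,6) (3,2) (4,5) (5,1) (6,4)

Row 1: attacked by (4,5)→{2,5}; (5,1)→{1,5}. Safe: 3, 4, 6. Place at column 3.
Row 2: attacked by (1,3)→{2,3,4}; (4,5)→{3,5}; (5,1)→{1,4}. Safe: 6. Place at column 6.
Row 3: attacked by (1,3)→{1,3,5}; (2,6)→{5,6}; (4,5)→{4,5,6}; (5,1)→{1,3}. Safe: 2. Place at column 2.
Row 6: attacked by (1,3)→{3}; (2,6)→{2,6}; (3,2)→{2,5}; (4,5)→{3,5}; (5,1)→{1,2}. Safe: 4. Place at column 4.
Columns [3, 6, 2, 5, 1, 4], r−c [-2, -4, 1, -1, 4, 2], r+c [4, 8, 5, 9, 6, 10] are all distinct, so no two queens attack.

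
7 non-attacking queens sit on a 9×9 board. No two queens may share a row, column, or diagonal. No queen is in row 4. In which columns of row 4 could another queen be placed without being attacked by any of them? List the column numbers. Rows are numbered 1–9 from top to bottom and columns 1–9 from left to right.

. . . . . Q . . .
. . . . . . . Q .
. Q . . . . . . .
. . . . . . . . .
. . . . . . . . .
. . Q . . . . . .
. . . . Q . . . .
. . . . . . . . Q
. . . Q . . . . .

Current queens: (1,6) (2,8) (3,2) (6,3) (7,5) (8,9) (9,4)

(1,6) attacks row 4 at column 6 and diagonals 3, 9.
(2,8) attacks row 4 at column 8 and diagonals 6.
(3,2) attacks row 4 at column 2 and diagonals 1, 3.
(6,3) attacks row 4 at column 3 and diagonals 1, 5.
(7,5) attacks row 4 at column 5 and diagonals 2, 8.
(8,9) attacks row 4 at column 9 and diagonals 5.
(9,4) attacks row 4 at column 4 and diagonals 9.
Attacked columns: {1, 2, 3, 4, 5, 6, 8, 9}. Safe: {7}.

columns 7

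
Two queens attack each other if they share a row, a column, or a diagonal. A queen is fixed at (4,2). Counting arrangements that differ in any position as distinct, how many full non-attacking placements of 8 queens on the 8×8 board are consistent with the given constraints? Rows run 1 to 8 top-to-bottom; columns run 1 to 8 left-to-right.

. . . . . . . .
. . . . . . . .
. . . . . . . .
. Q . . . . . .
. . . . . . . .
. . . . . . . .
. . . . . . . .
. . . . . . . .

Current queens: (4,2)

8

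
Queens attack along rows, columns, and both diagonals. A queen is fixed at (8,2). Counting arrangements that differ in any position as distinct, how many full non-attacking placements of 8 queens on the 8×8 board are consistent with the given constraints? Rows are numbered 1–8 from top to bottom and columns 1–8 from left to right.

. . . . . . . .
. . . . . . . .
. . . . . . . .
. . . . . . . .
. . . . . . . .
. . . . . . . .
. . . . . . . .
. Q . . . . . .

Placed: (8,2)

Branch on row 1: col 1 → 0; col 3 → 2; col 4 → 3; col 5 → 3; col 6 → 0; col 7 → 0; col 8 → 0.
Sum: 0 + 2 + 3 + 3 + 0 + 0 + 0 = 8.

8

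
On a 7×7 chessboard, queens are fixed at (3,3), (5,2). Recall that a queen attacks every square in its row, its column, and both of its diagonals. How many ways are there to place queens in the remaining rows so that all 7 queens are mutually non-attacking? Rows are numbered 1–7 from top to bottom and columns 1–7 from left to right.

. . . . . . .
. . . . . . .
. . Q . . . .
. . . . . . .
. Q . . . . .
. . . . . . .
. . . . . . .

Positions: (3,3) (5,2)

2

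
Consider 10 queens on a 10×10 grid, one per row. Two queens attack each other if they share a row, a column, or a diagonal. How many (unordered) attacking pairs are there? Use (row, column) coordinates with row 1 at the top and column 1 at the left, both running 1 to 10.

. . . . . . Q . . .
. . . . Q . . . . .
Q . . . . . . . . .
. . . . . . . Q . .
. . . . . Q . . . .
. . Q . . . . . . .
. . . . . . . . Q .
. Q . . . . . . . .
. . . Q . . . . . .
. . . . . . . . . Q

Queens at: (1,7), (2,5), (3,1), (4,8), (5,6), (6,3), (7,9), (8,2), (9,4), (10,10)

0

All columns are distinct and no two queens satisfy |Δrow| = |Δcol|, so no pair attacks.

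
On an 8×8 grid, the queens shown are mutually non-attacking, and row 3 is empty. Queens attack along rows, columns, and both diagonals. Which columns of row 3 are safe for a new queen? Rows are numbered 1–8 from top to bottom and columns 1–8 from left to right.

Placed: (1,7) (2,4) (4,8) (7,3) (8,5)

columns 1, 2, 6

(1,7) attacks row 3 at column 7 and diagonals 5.
(2,4) attacks row 3 at column 4 and diagonals 3, 5.
(4,8) attacks row 3 at column 8 and diagonals 7.
(7,3) attacks row 3 at column 3 and diagonals 7.
(8,5) attacks row 3 at column 5.
Attacked columns: {3, 4, 5, 7, 8}. Safe: {1, 2, 6}.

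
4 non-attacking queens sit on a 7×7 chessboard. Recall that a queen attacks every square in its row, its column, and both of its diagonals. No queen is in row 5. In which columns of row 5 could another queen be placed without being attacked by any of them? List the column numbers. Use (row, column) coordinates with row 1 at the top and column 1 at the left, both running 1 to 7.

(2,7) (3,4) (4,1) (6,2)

columns 5

(2,7) attacks row 5 at column 7 and diagonals 4.
(3,4) attacks row 5 at column 4 and diagonals 2, 6.
(4,1) attacks row 5 at column 1 and diagonals 2.
(6,2) attacks row 5 at column 2 and diagonals 1, 3.
Attacked columns: {1, 2, 3, 4, 6, 7}. Safe: {5}.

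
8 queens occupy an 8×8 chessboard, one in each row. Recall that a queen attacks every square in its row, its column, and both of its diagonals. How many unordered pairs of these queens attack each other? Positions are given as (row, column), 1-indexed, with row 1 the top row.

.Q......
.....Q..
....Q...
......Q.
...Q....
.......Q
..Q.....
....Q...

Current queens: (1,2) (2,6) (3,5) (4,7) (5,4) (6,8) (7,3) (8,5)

Same column: (3,5)–(8,5) (column 5).
Same diagonal: (2,6)–(3,5) (|2−3| = |6−5| = 1); (3,5)–(6,8) (|3−6| = |5−8| = 3).
Total attacking pairs: 3.

3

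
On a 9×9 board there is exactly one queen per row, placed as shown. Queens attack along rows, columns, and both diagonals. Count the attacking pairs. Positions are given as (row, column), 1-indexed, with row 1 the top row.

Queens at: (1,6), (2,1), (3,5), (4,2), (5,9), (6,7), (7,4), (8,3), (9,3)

2

Same column: (8,3)–(9,3) (column 3).
Same diagonal: (7,4)–(8,3) (|7−8| = |4−3| = 1).
Total attacking pairs: 2.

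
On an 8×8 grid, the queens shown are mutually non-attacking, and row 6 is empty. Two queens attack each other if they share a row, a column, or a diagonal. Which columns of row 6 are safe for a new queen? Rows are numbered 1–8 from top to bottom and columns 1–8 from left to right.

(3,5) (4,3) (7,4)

(3,5) attacks row 6 at column 5 and diagonals 2, 8.
(4,3) attacks row 6 at column 3 and diagonals 1, 5.
(7,4) attacks row 6 at column 4 and diagonals 3, 5.
Attacked columns: {1, 2, 3, 4, 5, 8}. Safe: {6, 7}.

columns 6, 7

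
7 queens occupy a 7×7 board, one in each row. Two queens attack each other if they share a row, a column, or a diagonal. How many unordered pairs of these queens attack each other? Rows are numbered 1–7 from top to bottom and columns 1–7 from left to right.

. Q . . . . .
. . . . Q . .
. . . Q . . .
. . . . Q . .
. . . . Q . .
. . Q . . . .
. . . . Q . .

11

Same column: (2,5)–(4,5) (column 5); (2,5)–(5,5) (column 5); (2,5)–(7,5) (column 5); (4,5)–(5,5) (column 5); (4,5)–(7,5) (column 5); (5,5)–(7,5) (column 5).
Same diagonal: (1,2)–(3,4) (|1−3| = |2−4| = 2); (1,2)–(4,5) (|1−4| = |2−5| = 3); (2,5)–(3,4) (|2−3| = |5−4| = 1); (3,4)–(4,5) (|3−4| = |4−5| = 1); (4,5)–(6,3) (|4−6| = |5−3| = 2).
Total attacking pairs: 11.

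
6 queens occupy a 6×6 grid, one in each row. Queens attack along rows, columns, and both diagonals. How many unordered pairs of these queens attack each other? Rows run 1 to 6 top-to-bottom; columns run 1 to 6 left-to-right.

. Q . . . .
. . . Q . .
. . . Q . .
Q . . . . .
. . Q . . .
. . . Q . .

5

Same column: (2,4)–(3,4) (column 4); (2,4)–(6,4) (column 4); (3,4)–(6,4) (column 4).
Same diagonal: (1,2)–(3,4) (|1−3| = |2−4| = 2); (5,3)–(6,4) (|5−6| = |3−4| = 1).
Total attacking pairs: 5.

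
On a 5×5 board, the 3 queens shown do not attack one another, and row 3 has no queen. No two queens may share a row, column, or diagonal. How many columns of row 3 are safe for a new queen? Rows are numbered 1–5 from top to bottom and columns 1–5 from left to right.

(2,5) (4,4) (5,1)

(2,5) attacks row 3 at column 5 and diagonals 4.
(4,4) attacks row 3 at column 4 and diagonals 3, 5.
(5,1) attacks row 3 at column 1 and diagonals 3.
Attacked columns: {1, 3, 4, 5}. Safe: {2}.

1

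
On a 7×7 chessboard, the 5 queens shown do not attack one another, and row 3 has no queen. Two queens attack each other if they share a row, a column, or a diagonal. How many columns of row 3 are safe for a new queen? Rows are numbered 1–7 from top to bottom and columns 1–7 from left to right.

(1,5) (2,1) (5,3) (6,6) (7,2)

1

(1,5) attacks row 3 at column 5 and diagonals 3, 7.
(2,1) attacks row 3 at column 1 and diagonals 2.
(5,3) attacks row 3 at column 3 and diagonals 1, 5.
(6,6) attacks row 3 at column 6 and diagonals 3.
(7,2) attacks row 3 at column 2 and diagonals 6.
Attacked columns: {1, 2, 3, 5, 6, 7}. Safe: {4}.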